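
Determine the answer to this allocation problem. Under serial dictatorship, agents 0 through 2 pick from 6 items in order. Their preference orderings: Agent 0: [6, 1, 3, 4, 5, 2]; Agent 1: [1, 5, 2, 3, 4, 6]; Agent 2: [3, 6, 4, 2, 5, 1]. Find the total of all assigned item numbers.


Step 1: Agent 0 picks item 6
Step 2: Agent 1 picks item 1
Step 3: Agent 2 picks item 3
Step 4: Sum = 6 + 1 + 3 = 10

10


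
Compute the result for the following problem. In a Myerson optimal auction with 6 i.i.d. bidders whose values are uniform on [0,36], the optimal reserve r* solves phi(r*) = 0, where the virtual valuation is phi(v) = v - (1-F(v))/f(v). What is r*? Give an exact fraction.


Step 1: For U[0,36], F(v) = v/36 and f(v) = 1/36
Step 2: phi(v) = v - (1 - v/36)/(1/36) = v - (36 - v) = 2v - 36
Step 3: Set phi(r*) = 0: 2r* - 36 = 0
Step 4: r* = 36/2 = 18 (the number of bidders n = 6 does not enter)

18


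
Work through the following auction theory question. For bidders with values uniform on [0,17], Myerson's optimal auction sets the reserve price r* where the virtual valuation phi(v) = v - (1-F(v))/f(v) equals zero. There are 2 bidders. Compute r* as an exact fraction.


Step 1: For U[0,17], F(v) = v/17 and f(v) = 1/17
Step 2: phi(v) = v - (1 - v/17)/(1/17) = v - (17 - v) = 2v - 17
Step 3: Set phi(r*) = 0: 2r* - 17 = 0
Step 4: r* = 17/2 (the number of bidders n = 2 does not enter)

17/2


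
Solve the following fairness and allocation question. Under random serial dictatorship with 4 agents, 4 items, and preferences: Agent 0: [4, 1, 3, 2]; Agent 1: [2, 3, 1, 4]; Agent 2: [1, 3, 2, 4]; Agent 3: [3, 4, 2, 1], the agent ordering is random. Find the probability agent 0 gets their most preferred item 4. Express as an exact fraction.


Step 1: Agent 0 wants item 4
Step 2: There are 24 possible orderings of agents
Step 3: In 24 orderings, agent 0 gets item 4
Step 4: Probability = 24/24 = 1

1


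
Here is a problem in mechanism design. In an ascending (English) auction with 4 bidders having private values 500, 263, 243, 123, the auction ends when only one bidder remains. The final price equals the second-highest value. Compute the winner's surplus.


Step 1: Identify the highest value: 500
Step 2: Identify the second-highest value: 263
Step 3: The final price = second-highest value = 263
Step 4: Surplus = 500 - 263 = 237

237


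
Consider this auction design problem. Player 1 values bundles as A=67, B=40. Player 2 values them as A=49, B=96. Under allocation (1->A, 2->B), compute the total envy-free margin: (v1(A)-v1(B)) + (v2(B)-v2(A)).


Step 1: Player 1's margin = v1(A) - v1(B) = 67 - 40 = 27
Step 2: Player 2's margin = v2(B) - v2(A) = 96 - 49 = 47
Step 3: Total margin = 27 + 47 = 74

74


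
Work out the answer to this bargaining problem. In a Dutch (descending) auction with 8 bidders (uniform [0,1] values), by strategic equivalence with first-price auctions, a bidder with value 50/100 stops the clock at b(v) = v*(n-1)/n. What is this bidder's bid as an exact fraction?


Step 1: Dutch auctions are strategically equivalent to first-price auctions
Step 2: The equilibrium bid is b(v) = v*(n-1)/n
Step 3: b = 1/2 * 7/8
Step 4: b = 7/16

7/16


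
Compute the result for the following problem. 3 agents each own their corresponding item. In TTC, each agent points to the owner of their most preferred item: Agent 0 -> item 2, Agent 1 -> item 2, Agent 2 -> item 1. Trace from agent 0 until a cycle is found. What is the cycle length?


Step 1: Trace the pointer graph from agent 0: 0 -> 2 -> 1 -> 2
Step 2: A cycle is detected when we revisit agent 2
Step 3: The cycle is: 2 -> 1 -> 2
Step 4: Cycle length = 2

2


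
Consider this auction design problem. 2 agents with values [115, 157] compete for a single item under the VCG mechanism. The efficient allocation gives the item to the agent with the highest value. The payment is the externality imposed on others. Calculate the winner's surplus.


Step 1: The winner is the agent with the highest value: agent 1 with value 157
Step 2: Values of other agents: [115]
Step 3: VCG payment = max of others' values = 115
Step 4: Surplus = 157 - 115 = 42

42


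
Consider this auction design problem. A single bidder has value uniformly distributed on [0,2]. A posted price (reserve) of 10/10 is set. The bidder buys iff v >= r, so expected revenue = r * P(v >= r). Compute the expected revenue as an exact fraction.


Step 1: Posted price r = 1, value support [0,2]
Step 2: P(v >= r) = (2 - 1)/2 = 1/2
Step 3: Expected revenue = r * P(v >= r) = 1 * 1/2
Step 4: Revenue = 1/2

1/2


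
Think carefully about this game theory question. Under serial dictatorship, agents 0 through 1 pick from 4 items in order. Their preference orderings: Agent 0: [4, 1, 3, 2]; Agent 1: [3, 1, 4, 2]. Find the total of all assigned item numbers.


Step 1: Agent 0 picks item 4
Step 2: Agent 1 picks item 3
Step 3: Sum = 4 + 3 = 7

7


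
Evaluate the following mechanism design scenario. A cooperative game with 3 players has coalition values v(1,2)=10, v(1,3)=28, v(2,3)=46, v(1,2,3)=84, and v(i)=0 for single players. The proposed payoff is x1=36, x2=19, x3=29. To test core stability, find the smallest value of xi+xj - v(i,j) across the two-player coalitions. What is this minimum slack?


Step 1: Slack for coalition (1,2): x1+x2 - v12 = 55 - 10 = 45
Step 2: Slack for coalition (1,3): x1+x3 - v13 = 65 - 28 = 37
Step 3: Slack for coalition (2,3): x2+x3 - v23 = 48 - 46 = 2
Step 4: Minimum slack = min(45, 37, 2) = 2, attained by (2,3); no pair can gain by deviating, so the allocation is in the core

2


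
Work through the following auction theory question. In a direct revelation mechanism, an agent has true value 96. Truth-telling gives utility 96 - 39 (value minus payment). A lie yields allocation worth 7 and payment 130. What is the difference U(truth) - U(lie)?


Step 1: U(truth) = value - payment = 96 - 39 = 57
Step 2: U(lie) = allocation - payment = 7 - 130 = -123
Step 3: IC gap = 57 - (-123) = 180

180


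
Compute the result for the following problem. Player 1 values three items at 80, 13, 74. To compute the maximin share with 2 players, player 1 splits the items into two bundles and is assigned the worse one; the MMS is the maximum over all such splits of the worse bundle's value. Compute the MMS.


Step 1: Item values = 80, 13, 74
Step 2: Enumerate all 2-bundle partitions and take the smaller bundle:
  Partition 1: {80} vs {13,74} -> bundles 80, 87; min = 80
  Partition 2: {13} vs {80,74} -> bundles 13, 154; min = 13
  Partition 3: {74} vs {80,13} -> bundles 74, 93; min = 74
Step 3: MMS = max(80, 13, 74) = 80

80


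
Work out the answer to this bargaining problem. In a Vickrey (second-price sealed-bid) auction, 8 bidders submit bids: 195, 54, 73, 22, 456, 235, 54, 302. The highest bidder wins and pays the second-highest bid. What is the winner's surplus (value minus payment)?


Step 1: Sort bids in descending order: 456, 302, 235, 195, 73, 54, 54, 22
Step 2: The winning bid is the highest: 456
Step 3: The payment equals the second-highest bid: 302
Step 4: Surplus = winner's bid - payment = 456 - 302 = 154

154


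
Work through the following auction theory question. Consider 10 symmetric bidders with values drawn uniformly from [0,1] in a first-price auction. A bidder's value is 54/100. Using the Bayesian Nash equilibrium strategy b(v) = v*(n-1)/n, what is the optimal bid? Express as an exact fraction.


Step 1: The symmetric BNE bidding function is b(v) = v * (n-1) / n
Step 2: Substitute v = 27/50 and n = 10
Step 3: b = 27/50 * 9/10
Step 4: b = 243/500

243/500


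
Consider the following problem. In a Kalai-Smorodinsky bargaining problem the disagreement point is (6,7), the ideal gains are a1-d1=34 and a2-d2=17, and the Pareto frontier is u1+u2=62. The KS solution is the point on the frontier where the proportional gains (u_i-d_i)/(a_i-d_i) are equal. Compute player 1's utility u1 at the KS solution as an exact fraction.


Step 1: At the KS point, (u1-d1)/r1 = (u2-d2)/r2 = t and u1+u2 = 62
Step 2: u1 = d1 + r1*t and u2 = d2 + r2*t, so (d1 + r1*t) + (d2 + r2*t) = 62
Step 3: t = (62 - 6 - 7)/(34 + 17) = 49/51
Step 4: u1 = d1 + r1*t = 6 + 34 * 49/51 = 116/3
Step 5: (Check: u2 = d2 + r2*t = 70/3; u1+u2 = 116/3 + 70/3 = 62, on the frontier.)

116/3


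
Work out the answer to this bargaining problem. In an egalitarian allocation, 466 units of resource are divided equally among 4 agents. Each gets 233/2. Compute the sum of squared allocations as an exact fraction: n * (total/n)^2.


Step 1: Each agent's share = 466/4 = 233/2
Step 2: Square of each share = (233/2)^2 = 54289/4
Step 3: Sum of squares = 4 * 54289/4 = 54289

54289


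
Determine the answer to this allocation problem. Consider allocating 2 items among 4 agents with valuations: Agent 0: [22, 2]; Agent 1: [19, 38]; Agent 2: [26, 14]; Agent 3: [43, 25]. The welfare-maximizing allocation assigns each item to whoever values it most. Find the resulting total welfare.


Step 1: For each item, find the maximum value among all agents.
Step 2: Item 0 -> Agent 3 (value 43)
Step 3: Item 1 -> Agent 1 (value 38)
Step 4: Total welfare = 43 + 38 = 81

81


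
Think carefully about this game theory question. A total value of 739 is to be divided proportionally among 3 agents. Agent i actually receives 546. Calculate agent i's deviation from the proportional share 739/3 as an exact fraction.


Step 1: Proportional share = 739/3
Step 2: Agent's actual allocation = 546
Step 3: Excess = 546 - 739/3 = 899/3

899/3


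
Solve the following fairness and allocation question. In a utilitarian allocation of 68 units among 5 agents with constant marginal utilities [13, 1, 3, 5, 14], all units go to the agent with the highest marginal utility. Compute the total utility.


Step 1: The marginal utilities are [13, 1, 3, 5, 14]
Step 2: The highest marginal utility is 14
Step 3: All 68 units go to that agent
Step 4: Total utility = 14 * 68 = 952

952


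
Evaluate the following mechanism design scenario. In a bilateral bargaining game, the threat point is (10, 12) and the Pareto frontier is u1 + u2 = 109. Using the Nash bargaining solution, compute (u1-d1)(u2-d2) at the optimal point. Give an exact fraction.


Step 1: The Nash solution splits surplus symmetrically above the disagreement point
Step 2: u1 = (total + d1 - d2)/2 = (109 + 10 - 12)/2 = 107/2
Step 3: u2 = (total - d1 + d2)/2 = (109 - 10 + 12)/2 = 111/2
Step 4: Nash product = (107/2 - 10) * (111/2 - 12)
Step 5: = 87/2 * 87/2 = 7569/4

7569/4


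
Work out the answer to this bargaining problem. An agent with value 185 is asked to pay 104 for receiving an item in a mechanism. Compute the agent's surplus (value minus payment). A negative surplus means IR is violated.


Step 1: Surplus = value - payment = 185 - 104 = 81
Step 2: IR is satisfied (surplus >= 0)

81


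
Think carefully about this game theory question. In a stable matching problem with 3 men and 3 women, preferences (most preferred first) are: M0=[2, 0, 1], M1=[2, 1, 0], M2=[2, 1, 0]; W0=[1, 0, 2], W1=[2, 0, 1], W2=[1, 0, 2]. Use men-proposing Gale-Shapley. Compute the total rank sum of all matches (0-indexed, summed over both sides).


Step 1: Run Gale-Shapley (men propose, women hold best offer):
  M0 proposes to W2; she accepts
  M1 proposes to W2; she switches from M0
  M2 proposes to W2; rejected
  M2 proposes to W1; she accepts
  M0 proposes to W0; she accepts
Step 2: Final matching: W0-M0, W1-M2, W2-M1
Step 3: 0-indexed ranks (man's rank of his match, then woman's): 1 + 1 + 1 + 0 + 0 + 0
Step 4: Total rank sum = 3

3


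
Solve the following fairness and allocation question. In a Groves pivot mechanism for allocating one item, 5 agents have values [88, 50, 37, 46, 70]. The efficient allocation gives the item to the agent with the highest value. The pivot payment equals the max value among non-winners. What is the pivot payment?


Step 1: The efficient winner is agent 0 with value 88
Step 2: Other agents' values: [50, 37, 46, 70]
Step 3: Pivot payment = max(others) = 70
Step 4: The winner pays 70

70


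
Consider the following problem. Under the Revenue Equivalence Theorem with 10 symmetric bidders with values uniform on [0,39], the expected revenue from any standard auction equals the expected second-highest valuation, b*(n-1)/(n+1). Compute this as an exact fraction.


Step 1: By Revenue Equivalence, expected revenue = b*(n-1)/(n+1)
Step 2: Substituting n = 10, b = 39
Step 3: Revenue = 39*(10-1)/(10+1) = 39*9/11
Step 4: Revenue = 351/11

351/11


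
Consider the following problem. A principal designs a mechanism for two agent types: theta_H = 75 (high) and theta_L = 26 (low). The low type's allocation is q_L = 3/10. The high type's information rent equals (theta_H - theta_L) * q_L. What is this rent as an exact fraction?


Step 1: theta_H - theta_L = 75 - 26 = 49
Step 2: Information rent = (theta_H - theta_L) * q_L
Step 3: = 49 * 3/10
Step 4: = 147/10

147/10


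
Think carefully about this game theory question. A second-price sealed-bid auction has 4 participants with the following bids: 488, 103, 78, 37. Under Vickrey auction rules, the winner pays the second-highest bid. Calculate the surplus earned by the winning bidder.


Step 1: Sort bids in descending order: 488, 103, 78, 37
Step 2: The winning bid is the highest: 488
Step 3: The payment equals the second-highest bid: 103
Step 4: Surplus = winner's bid - payment = 488 - 103 = 385

385


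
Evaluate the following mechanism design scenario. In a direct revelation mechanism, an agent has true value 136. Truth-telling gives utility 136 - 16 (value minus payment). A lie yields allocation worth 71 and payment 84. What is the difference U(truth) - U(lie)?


Step 1: U(truth) = value - payment = 136 - 16 = 120
Step 2: U(lie) = allocation - payment = 71 - 84 = -13
Step 3: IC gap = 120 - (-13) = 133

133


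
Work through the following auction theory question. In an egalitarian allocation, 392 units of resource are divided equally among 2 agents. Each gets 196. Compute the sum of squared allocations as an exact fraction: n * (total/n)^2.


Step 1: Each agent's share = 392/2 = 196
Step 2: Square of each share = (196)^2 = 38416
Step 3: Sum of squares = 2 * 38416 = 76832

76832


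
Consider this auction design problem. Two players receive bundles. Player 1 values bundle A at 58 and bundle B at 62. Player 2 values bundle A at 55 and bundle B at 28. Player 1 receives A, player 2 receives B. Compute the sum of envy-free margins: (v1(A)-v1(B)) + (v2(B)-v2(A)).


Step 1: Player 1's margin = v1(A) - v1(B) = 58 - 62 = -4
Step 2: Player 2's margin = v2(B) - v2(A) = 28 - 55 = -27
Step 3: Total margin = -4 + -27 = -31

-31


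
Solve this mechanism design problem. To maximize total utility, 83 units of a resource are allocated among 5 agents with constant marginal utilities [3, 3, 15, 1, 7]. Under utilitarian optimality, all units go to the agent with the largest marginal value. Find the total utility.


Step 1: The marginal utilities are [3, 3, 15, 1, 7]
Step 2: The highest marginal utility is 15
Step 3: All 83 units go to that agent
Step 4: Total utility = 15 * 83 = 1245

1245


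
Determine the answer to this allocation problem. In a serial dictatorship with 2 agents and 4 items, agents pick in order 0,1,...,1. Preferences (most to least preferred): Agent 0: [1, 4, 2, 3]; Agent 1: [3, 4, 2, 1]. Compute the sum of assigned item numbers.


Step 1: Agent 0 picks item 1
Step 2: Agent 1 picks item 3
Step 3: Sum = 1 + 3 = 4

4


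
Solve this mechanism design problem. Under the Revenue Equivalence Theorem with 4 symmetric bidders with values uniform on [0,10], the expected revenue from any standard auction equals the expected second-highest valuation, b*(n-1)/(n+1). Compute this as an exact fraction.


Step 1: By Revenue Equivalence, expected revenue = b*(n-1)/(n+1)
Step 2: Substituting n = 4, b = 10
Step 3: Revenue = 10*(4-1)/(4+1) = 10*3/5
Step 4: Revenue = 30/5 = 6

6


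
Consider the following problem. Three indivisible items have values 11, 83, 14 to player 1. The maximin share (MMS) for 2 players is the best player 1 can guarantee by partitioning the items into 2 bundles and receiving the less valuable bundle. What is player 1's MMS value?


Step 1: Item values = 11, 83, 14
Step 2: Enumerate all 2-bundle partitions and take the smaller bundle:
  Partition 1: {11} vs {83,14} -> bundles 11, 97; min = 11
  Partition 2: {83} vs {11,14} -> bundles 83, 25; min = 25
  Partition 3: {14} vs {11,83} -> bundles 14, 94; min = 14
Step 3: MMS = max(11, 25, 14) = 25

25


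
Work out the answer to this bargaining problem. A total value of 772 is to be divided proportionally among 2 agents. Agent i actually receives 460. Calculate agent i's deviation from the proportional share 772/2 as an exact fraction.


Step 1: Proportional share = 772/2 = 386
Step 2: Agent's actual allocation = 460
Step 3: Excess = 460 - 386 = 74

74


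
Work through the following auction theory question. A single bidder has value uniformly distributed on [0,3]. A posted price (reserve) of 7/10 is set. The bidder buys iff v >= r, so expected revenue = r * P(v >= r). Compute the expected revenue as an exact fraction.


Step 1: Posted price r = 7/10, value support [0,3]
Step 2: P(v >= r) = (3 - 7/10)/3 = 23/30
Step 3: Expected revenue = r * P(v >= r) = 7/10 * 23/30
Step 4: Revenue = 161/300

161/300


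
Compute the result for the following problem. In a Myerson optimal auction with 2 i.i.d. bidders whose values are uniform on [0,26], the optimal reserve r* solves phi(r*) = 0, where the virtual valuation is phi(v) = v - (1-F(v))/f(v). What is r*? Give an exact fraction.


Step 1: For U[0,26], F(v) = v/26 and f(v) = 1/26
Step 2: phi(v) = v - (1 - v/26)/(1/26) = v - (26 - v) = 2v - 26
Step 3: Set phi(r*) = 0: 2r* - 26 = 0
Step 4: r* = 26/2 = 13 (the number of bidders n = 2 does not enter)

13


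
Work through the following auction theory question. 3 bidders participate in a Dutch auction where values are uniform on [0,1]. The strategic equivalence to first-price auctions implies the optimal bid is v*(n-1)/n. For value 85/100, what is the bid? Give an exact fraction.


Step 1: Dutch auctions are strategically equivalent to first-price auctions
Step 2: The equilibrium bid is b(v) = v*(n-1)/n
Step 3: b = 17/20 * 2/3
Step 4: b = 17/30

17/30


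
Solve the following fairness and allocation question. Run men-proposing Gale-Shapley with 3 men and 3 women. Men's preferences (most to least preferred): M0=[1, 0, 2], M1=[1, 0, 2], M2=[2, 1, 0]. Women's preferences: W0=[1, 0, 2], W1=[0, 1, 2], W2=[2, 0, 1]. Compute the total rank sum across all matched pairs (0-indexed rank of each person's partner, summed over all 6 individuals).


Step 1: Run Gale-Shapley (men propose, women hold best offer):
  M0 proposes to W1; she accepts
  M1 proposes to W1; rejected
  M1 proposes to W0; she accepts
  M2 proposes to W2; she accepts
Step 2: Final matching: W0-M1, W1-M0, W2-M2
Step 3: 0-indexed ranks (man's rank of his match, then woman's): 1 + 0 + 0 + 0 + 0 + 0
Step 4: Total rank sum = 1

1


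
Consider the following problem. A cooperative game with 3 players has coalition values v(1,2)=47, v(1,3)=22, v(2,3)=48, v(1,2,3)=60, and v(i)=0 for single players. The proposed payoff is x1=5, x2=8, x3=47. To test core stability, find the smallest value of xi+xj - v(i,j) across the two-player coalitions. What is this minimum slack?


Step 1: Slack for coalition (1,2): x1+x2 - v12 = 13 - 47 = -34
Step 2: Slack for coalition (1,3): x1+x3 - v13 = 52 - 22 = 30
Step 3: Slack for coalition (2,3): x2+x3 - v23 = 55 - 48 = 7
Step 4: Minimum slack = min(-34, 30, 7) = -34, attained by (1,2); coalition (1,2) can block (slack < 0), so the allocation is not in the core

-34


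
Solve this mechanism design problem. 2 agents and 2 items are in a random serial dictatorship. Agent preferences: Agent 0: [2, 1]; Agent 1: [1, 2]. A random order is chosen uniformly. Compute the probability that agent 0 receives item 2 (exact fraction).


Step 1: Agent 0 wants item 2
Step 2: There are 2 possible orderings of agents
Step 3: In 2 orderings, agent 0 gets item 2
Step 4: Probability = 2/2 = 1

1


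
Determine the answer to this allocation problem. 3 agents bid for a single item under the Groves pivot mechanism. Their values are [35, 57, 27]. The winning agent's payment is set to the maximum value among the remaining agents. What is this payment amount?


Step 1: The efficient winner is agent 1 with value 57
Step 2: Other agents' values: [35, 27]
Step 3: Pivot payment = max(others) = 35
Step 4: The winner pays 35

35


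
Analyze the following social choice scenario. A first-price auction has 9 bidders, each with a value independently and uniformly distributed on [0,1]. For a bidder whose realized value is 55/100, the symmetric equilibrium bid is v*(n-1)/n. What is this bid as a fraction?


Step 1: The symmetric BNE bidding function is b(v) = v * (n-1) / n
Step 2: Substitute v = 11/20 and n = 9
Step 3: b = 11/20 * 8/9
Step 4: b = 22/45

22/45


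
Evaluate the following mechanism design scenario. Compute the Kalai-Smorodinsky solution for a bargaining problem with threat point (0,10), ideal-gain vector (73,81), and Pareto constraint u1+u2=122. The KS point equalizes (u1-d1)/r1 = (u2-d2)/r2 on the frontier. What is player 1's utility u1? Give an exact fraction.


Step 1: At the KS point, (u1-d1)/r1 = (u2-d2)/r2 = t and u1+u2 = 122
Step 2: u1 = d1 + r1*t and u2 = d2 + r2*t, so (d1 + r1*t) + (d2 + r2*t) = 122
Step 3: t = (122 - 0 - 10)/(73 + 81) = 112/154 = 8/11
Step 4: u1 = d1 + r1*t = 0 + 73 * 8/11 = 584/11
Step 5: (Check: u2 = d2 + r2*t = 758/11; u1+u2 = 584/11 + 758/11 = 122, on the frontier.)

584/11


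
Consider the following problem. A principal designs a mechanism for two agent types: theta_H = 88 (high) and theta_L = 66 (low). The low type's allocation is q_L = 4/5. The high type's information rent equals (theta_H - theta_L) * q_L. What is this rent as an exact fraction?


Step 1: theta_H - theta_L = 88 - 66 = 22
Step 2: Information rent = (theta_H - theta_L) * q_L
Step 3: = 22 * 4/5
Step 4: = 88/5

88/5


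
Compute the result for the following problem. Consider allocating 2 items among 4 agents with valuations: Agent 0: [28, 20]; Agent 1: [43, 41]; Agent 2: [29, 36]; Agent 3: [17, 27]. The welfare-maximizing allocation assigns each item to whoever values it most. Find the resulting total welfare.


Step 1: For each item, find the maximum value among all agents.
Step 2: Item 0 -> Agent 1 (value 43)
Step 3: Item 1 -> Agent 1 (value 41)
Step 4: Total welfare = 43 + 41 = 84

84


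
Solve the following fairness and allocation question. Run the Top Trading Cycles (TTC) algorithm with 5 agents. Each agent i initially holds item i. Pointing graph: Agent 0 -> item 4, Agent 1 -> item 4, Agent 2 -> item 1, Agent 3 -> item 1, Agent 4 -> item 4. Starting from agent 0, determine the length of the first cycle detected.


Step 1: Trace the pointer graph from agent 0: 0 -> 4 -> 4
Step 2: A cycle is detected when we revisit agent 4
Step 3: The cycle is: 4 -> 4
Step 4: Cycle length = 1

1


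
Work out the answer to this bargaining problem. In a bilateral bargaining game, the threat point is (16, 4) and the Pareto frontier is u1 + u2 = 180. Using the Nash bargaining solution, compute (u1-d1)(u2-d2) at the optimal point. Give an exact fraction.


Step 1: The Nash solution splits surplus symmetrically above the disagreement point
Step 2: u1 = (total + d1 - d2)/2 = (180 + 16 - 4)/2 = 96
Step 3: u2 = (total - d1 + d2)/2 = (180 - 16 + 4)/2 = 84
Step 4: Nash product = (96 - 16) * (84 - 4)
Step 5: = 80 * 80 = 6400

6400


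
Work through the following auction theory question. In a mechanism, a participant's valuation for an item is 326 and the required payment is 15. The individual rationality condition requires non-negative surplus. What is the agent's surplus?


Step 1: Surplus = value - payment = 326 - 15 = 311
Step 2: IR is satisfied (surplus >= 0)

311


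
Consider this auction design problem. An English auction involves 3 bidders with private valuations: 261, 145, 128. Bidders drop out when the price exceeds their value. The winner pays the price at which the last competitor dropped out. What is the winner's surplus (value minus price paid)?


Step 1: Identify the highest value: 261
Step 2: Identify the second-highest value: 145
Step 3: The final price = second-highest value = 145
Step 4: Surplus = 261 - 145 = 116

116


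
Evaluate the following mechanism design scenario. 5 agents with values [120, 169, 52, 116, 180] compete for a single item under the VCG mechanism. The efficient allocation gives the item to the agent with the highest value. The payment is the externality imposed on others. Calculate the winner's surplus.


Step 1: The winner is the agent with the highest value: agent 4 with value 180
Step 2: Values of other agents: [120, 169, 52, 116]
Step 3: VCG payment = max of others' values = 169
Step 4: Surplus = 180 - 169 = 11

11


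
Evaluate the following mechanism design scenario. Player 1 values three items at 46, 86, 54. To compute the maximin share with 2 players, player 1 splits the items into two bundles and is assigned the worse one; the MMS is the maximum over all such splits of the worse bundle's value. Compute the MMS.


Step 1: Item values = 46, 86, 54
Step 2: Enumerate all 2-bundle partitions and take the smaller bundle:
  Partition 1: {46} vs {86,54} -> bundles 46, 140; min = 46
  Partition 2: {86} vs {46,54} -> bundles 86, 100; min = 86
  Partition 3: {54} vs {46,86} -> bundles 54, 132; min = 54
Step 3: MMS = max(46, 86, 54) = 86

86


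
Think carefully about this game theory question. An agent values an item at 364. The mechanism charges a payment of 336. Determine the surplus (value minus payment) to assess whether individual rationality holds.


Step 1: Surplus = value - payment = 364 - 336 = 28
Step 2: IR is satisfied (surplus >= 0)

28


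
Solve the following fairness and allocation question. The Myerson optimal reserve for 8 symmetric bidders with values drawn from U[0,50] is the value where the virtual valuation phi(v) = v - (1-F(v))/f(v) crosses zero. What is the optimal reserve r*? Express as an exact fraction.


Step 1: For U[0,50], F(v) = v/50 and f(v) = 1/50
Step 2: phi(v) = v - (1 - v/50)/(1/50) = v - (50 - v) = 2v - 50
Step 3: Set phi(r*) = 0: 2r* - 50 = 0
Step 4: r* = 50/2 = 25 (the number of bidders n = 8 does not enter)

25


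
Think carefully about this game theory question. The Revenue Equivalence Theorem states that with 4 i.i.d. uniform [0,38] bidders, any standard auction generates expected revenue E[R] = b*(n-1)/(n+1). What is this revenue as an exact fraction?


Step 1: By Revenue Equivalence, expected revenue = b*(n-1)/(n+1)
Step 2: Substituting n = 4, b = 38
Step 3: Revenue = 38*(4-1)/(4+1) = 38*3/5
Step 4: Revenue = 114/5

114/5


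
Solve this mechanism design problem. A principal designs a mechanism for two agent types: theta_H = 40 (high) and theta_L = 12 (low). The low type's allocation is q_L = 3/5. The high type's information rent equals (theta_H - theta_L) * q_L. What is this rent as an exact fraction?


Step 1: theta_H - theta_L = 40 - 12 = 28
Step 2: Information rent = (theta_H - theta_L) * q_L
Step 3: = 28 * 3/5
Step 4: = 84/5

84/5


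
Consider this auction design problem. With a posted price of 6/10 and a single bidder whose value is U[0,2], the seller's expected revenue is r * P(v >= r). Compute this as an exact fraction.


Step 1: Posted price r = 3/5, value support [0,2]
Step 2: P(v >= r) = (2 - 3/5)/2 = 7/10
Step 3: Expected revenue = r * P(v >= r) = 3/5 * 7/10
Step 4: Revenue = 21/50

21/50


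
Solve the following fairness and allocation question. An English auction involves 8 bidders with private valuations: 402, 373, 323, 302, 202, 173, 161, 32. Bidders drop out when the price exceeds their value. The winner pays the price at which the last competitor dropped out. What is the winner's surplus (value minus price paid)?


Step 1: Identify the highest value: 402
Step 2: Identify the second-highest value: 373
Step 3: The final price = second-highest value = 373
Step 4: Surplus = 402 - 373 = 29

29


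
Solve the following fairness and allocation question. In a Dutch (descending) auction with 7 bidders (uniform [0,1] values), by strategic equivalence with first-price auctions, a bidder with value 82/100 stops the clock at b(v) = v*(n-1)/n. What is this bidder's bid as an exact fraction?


Step 1: Dutch auctions are strategically equivalent to first-price auctions
Step 2: The equilibrium bid is b(v) = v*(n-1)/n
Step 3: b = 41/50 * 6/7
Step 4: b = 123/175

123/175


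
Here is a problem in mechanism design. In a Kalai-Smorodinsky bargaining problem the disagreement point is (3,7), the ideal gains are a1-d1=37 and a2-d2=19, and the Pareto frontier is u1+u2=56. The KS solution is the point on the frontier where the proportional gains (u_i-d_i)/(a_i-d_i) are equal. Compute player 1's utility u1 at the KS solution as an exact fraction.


Step 1: At the KS point, (u1-d1)/r1 = (u2-d2)/r2 = t and u1+u2 = 56
Step 2: u1 = d1 + r1*t and u2 = d2 + r2*t, so (d1 + r1*t) + (d2 + r2*t) = 56
Step 3: t = (56 - 3 - 7)/(37 + 19) = 46/56 = 23/28
Step 4: u1 = d1 + r1*t = 3 + 37 * 23/28 = 935/28
Step 5: (Check: u2 = d2 + r2*t = 633/28; u1+u2 = 935/28 + 633/28 = 56, on the frontier.)

935/28


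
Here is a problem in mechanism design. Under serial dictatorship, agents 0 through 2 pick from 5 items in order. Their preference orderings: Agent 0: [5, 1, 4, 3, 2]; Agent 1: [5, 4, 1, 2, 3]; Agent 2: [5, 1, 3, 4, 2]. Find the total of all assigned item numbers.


Step 1: Agent 0 picks item 5
Step 2: Agent 1 picks item 4
Step 3: Agent 2 picks item 1
Step 4: Sum = 5 + 4 + 1 = 10

10


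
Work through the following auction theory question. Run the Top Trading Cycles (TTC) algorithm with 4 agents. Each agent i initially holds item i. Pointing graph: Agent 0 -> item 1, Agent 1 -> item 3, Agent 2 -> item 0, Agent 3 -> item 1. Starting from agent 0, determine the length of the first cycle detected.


Step 1: Trace the pointer graph from agent 0: 0 -> 1 -> 3 -> 1
Step 2: A cycle is detected when we revisit agent 1
Step 3: The cycle is: 1 -> 3 -> 1
Step 4: Cycle length = 2

2


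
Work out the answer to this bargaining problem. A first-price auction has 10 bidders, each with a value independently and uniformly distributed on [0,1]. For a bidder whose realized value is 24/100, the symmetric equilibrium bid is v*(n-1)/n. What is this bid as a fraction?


Step 1: The symmetric BNE bidding function is b(v) = v * (n-1) / n
Step 2: Substitute v = 6/25 and n = 10
Step 3: b = 6/25 * 9/10
Step 4: b = 27/125

27/125


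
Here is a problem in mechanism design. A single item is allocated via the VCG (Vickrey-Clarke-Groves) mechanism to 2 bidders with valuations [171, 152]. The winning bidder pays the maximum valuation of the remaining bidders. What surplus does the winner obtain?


Step 1: The winner is the agent with the highest value: agent 0 with value 171
Step 2: Values of other agents: [152]
Step 3: VCG payment = max of others' values = 152
Step 4: Surplus = 171 - 152 = 19

19


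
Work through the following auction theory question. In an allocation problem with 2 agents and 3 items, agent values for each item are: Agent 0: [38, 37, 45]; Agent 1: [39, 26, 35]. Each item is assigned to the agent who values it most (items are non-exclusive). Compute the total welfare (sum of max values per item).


Step 1: For each item, find the maximum value among all agents.
Step 2: Item 0 -> Agent 1 (value 39)
Step 3: Item 1 -> Agent 0 (value 37)
Step 4: Item 2 -> Agent 0 (value 45)
Step 5: Total welfare = 39 + 37 + 45 = 121

121


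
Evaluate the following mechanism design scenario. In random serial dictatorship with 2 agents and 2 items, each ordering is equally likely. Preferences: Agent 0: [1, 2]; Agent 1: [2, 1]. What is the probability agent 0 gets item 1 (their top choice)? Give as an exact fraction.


Step 1: Agent 0 wants item 1
Step 2: There are 2 possible orderings of agents
Step 3: In 2 orderings, agent 0 gets item 1
Step 4: Probability = 2/2 = 1

1


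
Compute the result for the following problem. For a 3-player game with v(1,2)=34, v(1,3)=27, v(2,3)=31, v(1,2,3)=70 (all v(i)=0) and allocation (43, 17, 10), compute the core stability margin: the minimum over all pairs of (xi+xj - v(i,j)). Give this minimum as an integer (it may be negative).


Step 1: Slack for coalition (1,2): x1+x2 - v12 = 60 - 34 = 26
Step 2: Slack for coalition (1,3): x1+x3 - v13 = 53 - 27 = 26
Step 3: Slack for coalition (2,3): x2+x3 - v23 = 27 - 31 = -4
Step 4: Minimum slack = min(26, 26, -4) = -4, attained by (2,3); coalition (2,3) can block (slack < 0), so the allocation is not in the core

-4


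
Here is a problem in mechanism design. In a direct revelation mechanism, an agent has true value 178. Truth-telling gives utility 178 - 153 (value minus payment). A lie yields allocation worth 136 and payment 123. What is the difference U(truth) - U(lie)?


Step 1: U(truth) = value - payment = 178 - 153 = 25
Step 2: U(lie) = allocation - payment = 136 - 123 = 13
Step 3: IC gap = 25 - 13 = 12

12


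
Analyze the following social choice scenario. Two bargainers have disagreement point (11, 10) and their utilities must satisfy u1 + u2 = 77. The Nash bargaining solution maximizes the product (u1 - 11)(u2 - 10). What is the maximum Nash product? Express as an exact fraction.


Step 1: The Nash solution splits surplus symmetrically above the disagreement point
Step 2: u1 = (total + d1 - d2)/2 = (77 + 11 - 10)/2 = 39
Step 3: u2 = (total - d1 + d2)/2 = (77 - 11 + 10)/2 = 38
Step 4: Nash product = (39 - 11) * (38 - 10)
Step 5: = 28 * 28 = 784

784


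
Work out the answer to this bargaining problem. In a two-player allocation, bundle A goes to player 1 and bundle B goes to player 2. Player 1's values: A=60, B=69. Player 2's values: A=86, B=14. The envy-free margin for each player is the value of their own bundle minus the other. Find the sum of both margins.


Step 1: Player 1's margin = v1(A) - v1(B) = 60 - 69 = -9
Step 2: Player 2's margin = v2(B) - v2(A) = 14 - 86 = -72
Step 3: Total margin = -9 + -72 = -81

-81


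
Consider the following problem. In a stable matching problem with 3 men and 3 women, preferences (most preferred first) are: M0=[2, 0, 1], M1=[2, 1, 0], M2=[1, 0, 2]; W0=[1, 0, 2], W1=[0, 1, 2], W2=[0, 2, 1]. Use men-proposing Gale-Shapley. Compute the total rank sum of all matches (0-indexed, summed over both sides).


Step 1: Run Gale-Shapley (men propose, women hold best offer):
  M0 proposes to W2; she accepts
  M1 proposes to W2; rejected
  M1 proposes to W1; she accepts
  M2 proposes to W1; rejected
  M2 proposes to W0; she accepts
Step 2: Final matching: W0-M2, W1-M1, W2-M0
Step 3: 0-indexed ranks (man's rank of his match, then woman's): 1 + 2 + 1 + 1 + 0 + 0
Step 4: Total rank sum = 5

5


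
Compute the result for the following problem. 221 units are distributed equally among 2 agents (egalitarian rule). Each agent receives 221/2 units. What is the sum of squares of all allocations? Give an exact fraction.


Step 1: Each agent's share = 221/2
Step 2: Square of each share = (221/2)^2 = 48841/4
Step 3: Sum of squares = 2 * 48841/4 = 48841/2

48841/2


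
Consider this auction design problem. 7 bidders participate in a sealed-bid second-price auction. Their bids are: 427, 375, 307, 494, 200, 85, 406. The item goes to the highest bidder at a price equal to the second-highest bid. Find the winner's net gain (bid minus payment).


Step 1: Sort bids in descending order: 494, 427, 406, 375, 307, 200, 85
Step 2: The winning bid is the highest: 494
Step 3: The payment equals the second-highest bid: 427
Step 4: Surplus = winner's bid - payment = 494 - 427 = 67

67


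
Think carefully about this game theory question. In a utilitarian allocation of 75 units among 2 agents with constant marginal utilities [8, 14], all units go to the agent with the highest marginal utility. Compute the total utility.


Step 1: The marginal utilities are [8, 14]
Step 2: The highest marginal utility is 14
Step 3: All 75 units go to that agent
Step 4: Total utility = 14 * 75 = 1050

1050


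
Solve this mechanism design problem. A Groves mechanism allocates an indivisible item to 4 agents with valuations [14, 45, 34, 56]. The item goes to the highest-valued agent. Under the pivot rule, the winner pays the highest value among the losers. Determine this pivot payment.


Step 1: The efficient winner is agent 3 with value 56
Step 2: Other agents' values: [14, 45, 34]
Step 3: Pivot payment = max(others) = 45
Step 4: The winner pays 45

45


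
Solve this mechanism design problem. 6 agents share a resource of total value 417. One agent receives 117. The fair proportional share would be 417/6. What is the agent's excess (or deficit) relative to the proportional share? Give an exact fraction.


Step 1: Proportional share = 417/6 = 139/2
Step 2: Agent's actual allocation = 117
Step 3: Excess = 117 - 139/2 = 95/2

95/2


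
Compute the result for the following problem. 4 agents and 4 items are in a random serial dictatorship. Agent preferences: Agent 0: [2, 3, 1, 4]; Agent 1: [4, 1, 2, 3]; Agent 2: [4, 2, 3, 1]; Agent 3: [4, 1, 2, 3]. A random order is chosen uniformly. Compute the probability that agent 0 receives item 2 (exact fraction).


Step 1: Agent 0 wants item 2
Step 2: There are 24 possible orderings of agents
Step 3: In 16 orderings, agent 0 gets item 2
Step 4: Probability = 16/24 = 2/3

2/3


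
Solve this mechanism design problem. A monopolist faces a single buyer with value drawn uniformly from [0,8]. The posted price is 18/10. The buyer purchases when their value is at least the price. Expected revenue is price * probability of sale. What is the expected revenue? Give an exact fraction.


Step 1: Posted price r = 9/5, value support [0,8]
Step 2: P(v >= r) = (8 - 9/5)/8 = 31/40
Step 3: Expected revenue = r * P(v >= r) = 9/5 * 31/40
Step 4: Revenue = 279/200

279/200


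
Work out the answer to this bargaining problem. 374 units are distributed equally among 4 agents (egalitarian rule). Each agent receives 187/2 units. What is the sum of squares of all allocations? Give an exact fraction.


Step 1: Each agent's share = 374/4 = 187/2
Step 2: Square of each share = (187/2)^2 = 34969/4
Step 3: Sum of squares = 4 * 34969/4 = 34969

34969


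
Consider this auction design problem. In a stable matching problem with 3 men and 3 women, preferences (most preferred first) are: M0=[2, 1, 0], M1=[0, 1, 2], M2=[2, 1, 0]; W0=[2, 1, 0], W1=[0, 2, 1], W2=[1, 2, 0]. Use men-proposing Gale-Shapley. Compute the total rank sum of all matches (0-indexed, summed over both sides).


Step 1: Run Gale-Shapley (men propose, women hold best offer):
  M0 proposes to W2; she accepts
  M1 proposes to W0; she accepts
  M2 proposes to W2; she switches from M0
  M0 proposes to W1; she accepts
Step 2: Final matching: W0-M1, W1-M0, W2-M2
Step 3: 0-indexed ranks (man's rank of his match, then woman's): 0 + 1 + 1 + 0 + 0 + 1
Step 4: Total rank sum = 3

3


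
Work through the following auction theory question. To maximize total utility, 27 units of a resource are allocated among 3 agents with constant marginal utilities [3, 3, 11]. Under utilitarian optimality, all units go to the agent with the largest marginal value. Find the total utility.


Step 1: The marginal utilities are [3, 3, 11]
Step 2: The highest marginal utility is 11
Step 3: All 27 units go to that agent
Step 4: Total utility = 11 * 27 = 297

297


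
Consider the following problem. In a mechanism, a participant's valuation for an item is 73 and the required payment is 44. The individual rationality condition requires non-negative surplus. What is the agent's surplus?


Step 1: Surplus = value - payment = 73 - 44 = 29
Step 2: IR is satisfied (surplus >= 0)

29
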